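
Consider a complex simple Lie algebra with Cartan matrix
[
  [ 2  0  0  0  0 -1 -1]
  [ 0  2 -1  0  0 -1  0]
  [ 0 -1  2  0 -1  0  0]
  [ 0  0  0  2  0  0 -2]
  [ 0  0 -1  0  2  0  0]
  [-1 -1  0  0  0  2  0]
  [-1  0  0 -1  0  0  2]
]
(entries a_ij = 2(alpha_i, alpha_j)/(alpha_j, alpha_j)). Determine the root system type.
C7

The matrix has rank 7 with 2's on the diagonal. Reading the off-diagonal entries as Dynkin edges (a single edge where a_ij = a_ji = -1; a double or triple edge where a_ij * a_ji = 2 or 3), the diagram is a chain of 7 nodes with a double edge at one end; the terminal node there is the unique long simple root (C_7). One simple-root ordering that puts it in standard form is (alpha_5, alpha_3, alpha_2, alpha_6, alpha_1, alpha_7, alpha_4). So the algebra is type C_7, i.e. sp(14).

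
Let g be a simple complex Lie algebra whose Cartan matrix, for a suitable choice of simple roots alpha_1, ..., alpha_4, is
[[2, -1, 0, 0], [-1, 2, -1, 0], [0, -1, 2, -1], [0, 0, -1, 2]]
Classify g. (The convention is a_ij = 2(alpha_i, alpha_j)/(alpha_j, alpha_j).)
A4

The matrix has rank 4 with 2's on the diagonal. Reading the off-diagonal entries as Dynkin edges (a single edge where a_ij = a_ji = -1; a double or triple edge where a_ij * a_ji = 2 or 3), the diagram is a chain of 4 nodes with single edges (A_4). One simple-root ordering that puts it in standard form is (alpha_4, alpha_3, alpha_2, alpha_1). So the algebra is type A_4, i.e. sl(5).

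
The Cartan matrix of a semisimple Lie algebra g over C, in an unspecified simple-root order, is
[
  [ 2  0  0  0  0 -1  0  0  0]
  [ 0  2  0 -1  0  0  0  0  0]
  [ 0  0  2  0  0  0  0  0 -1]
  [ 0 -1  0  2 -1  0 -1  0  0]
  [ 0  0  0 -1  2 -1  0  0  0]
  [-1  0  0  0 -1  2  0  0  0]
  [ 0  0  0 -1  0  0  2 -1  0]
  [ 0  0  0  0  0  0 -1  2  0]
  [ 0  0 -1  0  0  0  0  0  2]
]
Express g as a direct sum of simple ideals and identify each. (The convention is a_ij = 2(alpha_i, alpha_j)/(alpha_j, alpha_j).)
The diagram associated to this matrix has two connected components: the simple roots {alpha_3, alpha_9} form a chain of 2 nodes with single edges (A_2), and {alpha_1, alpha_2, alpha_4, alpha_5, alpha_6, alpha_7, alpha_8} form a chain of 6 nodes with one extra node attached to the third node from one end (E_7). A semisimple Lie algebra decomposes uniquely as the direct sum of simple ideals, one per connected component of its Dynkin diagram, so g ≅ A_2 ⊕ E_7 (dimension 8 + 133 = 141).

A_2 + E_7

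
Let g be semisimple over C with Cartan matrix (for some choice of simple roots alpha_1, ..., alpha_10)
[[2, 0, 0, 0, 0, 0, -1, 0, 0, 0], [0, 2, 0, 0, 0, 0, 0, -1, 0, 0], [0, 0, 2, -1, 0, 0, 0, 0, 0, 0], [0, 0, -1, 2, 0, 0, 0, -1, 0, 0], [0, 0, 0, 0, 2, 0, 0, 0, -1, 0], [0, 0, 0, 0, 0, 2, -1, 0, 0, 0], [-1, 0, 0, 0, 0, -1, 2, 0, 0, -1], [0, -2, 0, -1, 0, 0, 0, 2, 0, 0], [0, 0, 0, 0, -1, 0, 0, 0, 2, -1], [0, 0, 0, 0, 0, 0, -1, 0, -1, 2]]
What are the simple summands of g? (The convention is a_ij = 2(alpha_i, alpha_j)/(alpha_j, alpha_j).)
B_4 (so(9)) + D_6 (so(12))

The diagram associated to this matrix has two connected components: the simple roots {alpha_2, alpha_3, alpha_4, alpha_8} form a chain of 4 nodes with a double edge at one end; the terminal node there is the unique short simple root (B_4), and {alpha_1, alpha_5, alpha_6, alpha_7, alpha_9, alpha_10} form a chain of 4 nodes with a fork of two nodes at one end (D_6). A semisimple Lie algebra decomposes uniquely as the direct sum of simple ideals, one per connected component of its Dynkin diagram, so g ≅ B_4 ⊕ D_6 (dimension 36 + 66 = 102).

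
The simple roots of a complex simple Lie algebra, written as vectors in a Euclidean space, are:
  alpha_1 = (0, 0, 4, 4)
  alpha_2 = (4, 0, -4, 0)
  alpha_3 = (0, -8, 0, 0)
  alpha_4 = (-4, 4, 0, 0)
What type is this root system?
C4

Compute the Cartan integers a_ij = 2(alpha_i, alpha_j)/(alpha_j, alpha_j); the resulting 4x4 Cartan matrix is
[[2, -1, 0, 0], [-1, 2, 0, -1], [0, 0, 2, -2], [0, -1, -1, 2]].
The roots have two lengths (squared-length ratio 2:1); the short ones are alpha_{1,2,4}. The associated Dynkin diagram is a chain of 4 nodes with a double edge at one end; the terminal node there is the unique long simple root (C_4), so the type is C_4 (the algebra sp(8)).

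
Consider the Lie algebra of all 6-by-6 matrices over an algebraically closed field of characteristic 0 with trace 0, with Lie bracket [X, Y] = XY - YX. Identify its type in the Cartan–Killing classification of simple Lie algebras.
This is sl(6), which has dimension 6^2 - 1 = 35 and rank 6 - 1 = 5 (a Cartan subalgebra is the diagonal traceless matrices). In the classification of classical Lie algebras, the special linear algebra sl(n+1) has type A_n; here n = 5, so the Dynkin diagram is a chain of 5 nodes with single edges (A_5). Hence the type is A_5.

type A_5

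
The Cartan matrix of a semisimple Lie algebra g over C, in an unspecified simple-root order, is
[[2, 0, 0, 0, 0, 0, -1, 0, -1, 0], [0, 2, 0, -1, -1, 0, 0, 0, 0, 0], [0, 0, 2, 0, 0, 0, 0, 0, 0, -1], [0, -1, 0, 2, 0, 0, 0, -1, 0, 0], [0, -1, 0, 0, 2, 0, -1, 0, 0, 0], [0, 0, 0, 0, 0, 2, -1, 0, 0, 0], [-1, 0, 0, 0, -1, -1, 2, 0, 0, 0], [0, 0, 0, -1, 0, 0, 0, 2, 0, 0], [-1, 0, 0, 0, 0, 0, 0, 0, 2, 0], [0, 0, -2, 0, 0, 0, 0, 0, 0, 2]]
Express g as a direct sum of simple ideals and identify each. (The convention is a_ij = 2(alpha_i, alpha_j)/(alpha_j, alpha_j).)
The diagram associated to this matrix has two connected components: the simple roots {alpha_3, alpha_10} form a chain of 2 nodes with a double edge at one end; the terminal node there is the unique short simple root (B_2), and {alpha_1, alpha_2, alpha_4, alpha_5, alpha_6, alpha_7, alpha_8, alpha_9} form a chain of 7 nodes with one extra node attached to the third node from one end (E_8). A semisimple Lie algebra decomposes uniquely as the direct sum of simple ideals, one per connected component of its Dynkin diagram, so g ≅ B_2 ⊕ E_8 (dimension 10 + 248 = 258).

B_2 + E_8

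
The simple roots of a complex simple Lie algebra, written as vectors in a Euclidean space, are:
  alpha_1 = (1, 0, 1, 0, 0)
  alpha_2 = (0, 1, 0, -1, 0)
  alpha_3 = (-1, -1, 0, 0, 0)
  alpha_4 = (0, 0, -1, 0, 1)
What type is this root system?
type A_4

Compute the Cartan integers a_ij = 2(alpha_i, alpha_j)/(alpha_j, alpha_j); the resulting 4x4 Cartan matrix is
[[2, 0, -1, -1], [0, 2, -1, 0], [-1, -1, 2, 0], [-1, 0, 0, 2]].
All simple roots have the same length, so the diagram is simply laced. The associated Dynkin diagram is a chain of 4 nodes with single edges (A_4), so the type is A_4 (the algebra sl(5)).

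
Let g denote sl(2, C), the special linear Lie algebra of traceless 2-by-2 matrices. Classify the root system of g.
A_1

This is sl(2), which has dimension 2^2 - 1 = 3 and rank 2 - 1 = 1 (a Cartan subalgebra is the diagonal traceless matrices). In the classification of classical Lie algebras, the special linear algebra sl(n+1) has type A_n; here n = 1, so the Dynkin diagram is a chain of 1 nodes with single edges (A_1). Hence the type is A_1.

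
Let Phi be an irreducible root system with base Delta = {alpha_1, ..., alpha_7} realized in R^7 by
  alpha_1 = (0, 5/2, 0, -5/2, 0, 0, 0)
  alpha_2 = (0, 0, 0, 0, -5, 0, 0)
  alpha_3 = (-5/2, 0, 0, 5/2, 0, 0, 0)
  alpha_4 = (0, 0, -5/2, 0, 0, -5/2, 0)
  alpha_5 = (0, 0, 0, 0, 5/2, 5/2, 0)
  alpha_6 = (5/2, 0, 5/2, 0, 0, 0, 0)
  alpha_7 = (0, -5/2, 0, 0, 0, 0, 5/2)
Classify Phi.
C7

Compute the Cartan integers a_ij = 2(alpha_i, alpha_j)/(alpha_j, alpha_j); the resulting 7x7 Cartan matrix is
[[2, 0, -1, 0, 0, 0, -1], [0, 2, 0, 0, -2, 0, 0], [-1, 0, 2, 0, 0, -1, 0], [0, 0, 0, 2, -1, -1, 0], [0, -1, 0, -1, 2, 0, 0], [0, 0, -1, -1, 0, 2, 0], [-1, 0, 0, 0, 0, 0, 2]].
The roots have two lengths (squared-length ratio 2:1); the short ones are alpha_{1,3,4,5,6,7}. The associated Dynkin diagram is a chain of 7 nodes with a double edge at one end; the terminal node there is the unique long simple root (C_7), so the type is C_7 (the algebra sp(14)).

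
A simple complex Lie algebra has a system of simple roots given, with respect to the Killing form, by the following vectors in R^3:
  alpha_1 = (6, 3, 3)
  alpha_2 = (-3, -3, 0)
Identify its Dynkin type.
Compute the Cartan integers a_ij = 2(alpha_i, alpha_j)/(alpha_j, alpha_j); the resulting 2x2 Cartan matrix is
[[2, -3], [-1, 2]].
The roots have two lengths (squared-length ratio 3:1); the short ones are alpha_{2}. The associated Dynkin diagram is two nodes joined by a triple edge (G_2), so the type is G_2.

G_2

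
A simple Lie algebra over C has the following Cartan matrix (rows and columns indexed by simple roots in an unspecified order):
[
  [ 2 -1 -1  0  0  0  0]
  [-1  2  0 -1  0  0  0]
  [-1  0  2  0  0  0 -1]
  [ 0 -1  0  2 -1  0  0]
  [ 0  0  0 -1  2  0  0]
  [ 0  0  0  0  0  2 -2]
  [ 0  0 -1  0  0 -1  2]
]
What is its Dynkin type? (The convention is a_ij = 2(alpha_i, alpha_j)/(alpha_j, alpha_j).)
The matrix has rank 7 with 2's on the diagonal. Reading the off-diagonal entries as Dynkin edges (a single edge where a_ij = a_ji = -1; a double or triple edge where a_ij * a_ji = 2 or 3), the diagram is a chain of 7 nodes with a double edge at one end; the terminal node there is the unique long simple root (C_7). One simple-root ordering that puts it in standard form is (alpha_5, alpha_4, alpha_2, alpha_1, alpha_3, alpha_7, alpha_6). So the algebra is type C_7, i.e. sp(14).

C7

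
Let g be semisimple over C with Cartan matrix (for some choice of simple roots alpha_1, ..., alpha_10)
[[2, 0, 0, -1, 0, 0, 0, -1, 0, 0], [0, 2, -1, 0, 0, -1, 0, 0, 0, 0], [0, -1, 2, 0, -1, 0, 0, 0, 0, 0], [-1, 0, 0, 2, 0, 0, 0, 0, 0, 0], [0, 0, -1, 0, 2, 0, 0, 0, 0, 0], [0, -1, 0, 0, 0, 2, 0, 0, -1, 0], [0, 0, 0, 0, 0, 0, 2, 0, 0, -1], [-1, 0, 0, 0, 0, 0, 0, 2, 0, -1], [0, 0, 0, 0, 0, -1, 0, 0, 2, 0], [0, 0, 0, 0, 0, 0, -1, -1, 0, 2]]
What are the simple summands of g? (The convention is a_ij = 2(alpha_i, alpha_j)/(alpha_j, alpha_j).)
A_5 (sl(6)) + A_5 (sl(6))

The diagram associated to this matrix has two connected components: the simple roots {alpha_2, alpha_3, alpha_5, alpha_6, alpha_9} form a chain of 5 nodes with single edges (A_5), and {alpha_1, alpha_4, alpha_7, alpha_8, alpha_10} form a chain of 5 nodes with single edges (A_5). A semisimple Lie algebra decomposes uniquely as the direct sum of simple ideals, one per connected component of its Dynkin diagram, so g ≅ A_5 ⊕ A_5 (dimension 35 + 35 = 70).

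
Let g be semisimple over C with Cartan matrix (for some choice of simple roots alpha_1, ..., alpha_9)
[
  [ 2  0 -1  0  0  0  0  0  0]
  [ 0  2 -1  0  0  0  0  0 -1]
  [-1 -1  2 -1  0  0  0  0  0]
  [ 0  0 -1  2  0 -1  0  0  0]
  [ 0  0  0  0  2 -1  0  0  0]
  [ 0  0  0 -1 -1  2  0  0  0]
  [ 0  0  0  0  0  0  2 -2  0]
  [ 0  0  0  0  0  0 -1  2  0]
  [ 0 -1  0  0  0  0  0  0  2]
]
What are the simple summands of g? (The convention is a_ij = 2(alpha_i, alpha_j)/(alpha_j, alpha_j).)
B_2 (so(5)) ⊕ E_7

The diagram associated to this matrix has two connected components: the simple roots {alpha_7, alpha_8} form a chain of 2 nodes with a double edge at one end; the terminal node there is the unique short simple root (B_2), and {alpha_1, alpha_2, alpha_3, alpha_4, alpha_5, alpha_6, alpha_9} form a chain of 6 nodes with one extra node attached to the third node from one end (E_7). A semisimple Lie algebra decomposes uniquely as the direct sum of simple ideals, one per connected component of its Dynkin diagram, so g ≅ B_2 ⊕ E_7 (dimension 10 + 133 = 143).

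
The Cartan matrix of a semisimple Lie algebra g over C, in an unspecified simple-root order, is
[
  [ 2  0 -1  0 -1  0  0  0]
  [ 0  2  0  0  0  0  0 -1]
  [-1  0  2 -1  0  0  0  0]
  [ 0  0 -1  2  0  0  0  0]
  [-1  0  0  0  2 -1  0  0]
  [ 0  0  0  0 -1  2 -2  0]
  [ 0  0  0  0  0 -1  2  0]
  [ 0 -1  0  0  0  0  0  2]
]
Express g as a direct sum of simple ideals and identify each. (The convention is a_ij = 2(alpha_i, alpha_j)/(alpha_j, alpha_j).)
The diagram associated to this matrix has two connected components: the simple roots {alpha_2, alpha_8} form a chain of 2 nodes with single edges (A_2), and {alpha_1, alpha_3, alpha_4, alpha_5, alpha_6, alpha_7} form a chain of 6 nodes with a double edge at one end; the terminal node there is the unique short simple root (B_6). A semisimple Lie algebra decomposes uniquely as the direct sum of simple ideals, one per connected component of its Dynkin diagram, so g ≅ A_2 ⊕ B_6 (dimension 8 + 78 = 86).

A_2 + B_6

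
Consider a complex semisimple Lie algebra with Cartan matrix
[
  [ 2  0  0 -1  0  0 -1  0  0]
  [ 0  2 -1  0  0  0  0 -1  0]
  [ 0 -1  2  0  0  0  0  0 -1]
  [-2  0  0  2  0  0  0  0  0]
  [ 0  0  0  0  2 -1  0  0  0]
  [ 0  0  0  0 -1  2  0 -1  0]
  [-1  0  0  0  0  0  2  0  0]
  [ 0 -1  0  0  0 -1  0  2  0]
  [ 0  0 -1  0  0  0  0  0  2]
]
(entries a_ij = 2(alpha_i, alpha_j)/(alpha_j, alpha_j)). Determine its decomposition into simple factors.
A_6 + C_3

The diagram associated to this matrix has two connected components: the simple roots {alpha_2, alpha_3, alpha_5, alpha_6, alpha_8, alpha_9} form a chain of 6 nodes with single edges (A_6), and {alpha_1, alpha_4, alpha_7} form a chain of 3 nodes with a double edge at one end; the terminal node there is the unique long simple root (C_3). A semisimple Lie algebra decomposes uniquely as the direct sum of simple ideals, one per connected component of its Dynkin diagram, so g ≅ A_6 ⊕ C_3 (dimension 48 + 21 = 69).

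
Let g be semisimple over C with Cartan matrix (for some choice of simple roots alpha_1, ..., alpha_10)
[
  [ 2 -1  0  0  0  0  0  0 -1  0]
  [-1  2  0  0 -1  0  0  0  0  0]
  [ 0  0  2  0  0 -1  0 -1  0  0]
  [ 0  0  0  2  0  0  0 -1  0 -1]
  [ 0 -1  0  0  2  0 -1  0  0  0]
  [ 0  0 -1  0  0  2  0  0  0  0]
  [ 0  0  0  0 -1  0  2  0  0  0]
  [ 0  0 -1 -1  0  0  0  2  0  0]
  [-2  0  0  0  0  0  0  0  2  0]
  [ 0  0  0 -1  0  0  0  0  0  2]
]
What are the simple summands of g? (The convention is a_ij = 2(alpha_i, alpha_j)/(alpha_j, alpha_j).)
The diagram associated to this matrix has two connected components: the simple roots {alpha_3, alpha_4, alpha_6, alpha_8, alpha_10} form a chain of 5 nodes with single edges (A_5), and {alpha_1, alpha_2, alpha_5, alpha_7, alpha_9} form a chain of 5 nodes with a double edge at one end; the terminal node there is the unique long simple root (C_5). A semisimple Lie algebra decomposes uniquely as the direct sum of simple ideals, one per connected component of its Dynkin diagram, so g ≅ A_5 ⊕ C_5 (dimension 35 + 55 = 90).

A5 + C5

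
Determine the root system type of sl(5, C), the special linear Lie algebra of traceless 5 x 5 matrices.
A4

This is sl(5), which has dimension 5^2 - 1 = 24 and rank 5 - 1 = 4 (a Cartan subalgebra is the diagonal traceless matrices). In the classification of classical Lie algebras, the special linear algebra sl(n+1) has type A_n; here n = 4, so the Dynkin diagram is a chain of 4 nodes with single edges (A_4). Hence the type is A_4.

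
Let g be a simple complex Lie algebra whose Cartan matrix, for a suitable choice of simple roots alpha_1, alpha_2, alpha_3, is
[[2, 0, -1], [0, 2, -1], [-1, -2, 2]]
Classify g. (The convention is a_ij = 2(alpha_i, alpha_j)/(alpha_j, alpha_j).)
The matrix has rank 3 with 2's on the diagonal. Reading the off-diagonal entries as Dynkin edges (a single edge where a_ij = a_ji = -1; a double or triple edge where a_ij * a_ji = 2 or 3), the diagram is a chain of 3 nodes with a double edge at one end; the terminal node there is the unique short simple root (B_3). One simple-root ordering that puts it in standard form is (alpha_1, alpha_3, alpha_2). So the algebra is type B_3, i.e. so(7).

B_3 (so(7))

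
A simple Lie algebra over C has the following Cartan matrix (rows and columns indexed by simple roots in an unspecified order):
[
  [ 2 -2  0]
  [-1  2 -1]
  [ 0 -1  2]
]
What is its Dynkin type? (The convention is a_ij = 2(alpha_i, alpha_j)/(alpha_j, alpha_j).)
C_3 (sp(6))

The matrix has rank 3 with 2's on the diagonal. Reading the off-diagonal entries as Dynkin edges (a single edge where a_ij = a_ji = -1; a double or triple edge where a_ij * a_ji = 2 or 3), the diagram is a chain of 3 nodes with a double edge at one end; the terminal node there is the unique long simple root (C_3). One simple-root ordering that puts it in standard form is (alpha_3, alpha_2, alpha_1). So the algebra is type C_3, i.e. sp(6).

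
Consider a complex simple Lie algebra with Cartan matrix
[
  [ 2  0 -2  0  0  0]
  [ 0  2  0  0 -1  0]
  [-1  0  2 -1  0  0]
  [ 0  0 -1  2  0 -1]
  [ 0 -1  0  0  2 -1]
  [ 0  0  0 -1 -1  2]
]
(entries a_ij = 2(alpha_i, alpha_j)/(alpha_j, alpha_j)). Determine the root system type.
The matrix has rank 6 with 2's on the diagonal. Reading the off-diagonal entries as Dynkin edges (a single edge where a_ij = a_ji = -1; a double or triple edge where a_ij * a_ji = 2 or 3), the diagram is a chain of 6 nodes with a double edge at one end; the terminal node there is the unique long simple root (C_6). One simple-root ordering that puts it in standard form is (alpha_2, alpha_5, alpha_6, alpha_4, alpha_3, alpha_1). So the algebra is type C_6, i.e. sp(12).

type C_6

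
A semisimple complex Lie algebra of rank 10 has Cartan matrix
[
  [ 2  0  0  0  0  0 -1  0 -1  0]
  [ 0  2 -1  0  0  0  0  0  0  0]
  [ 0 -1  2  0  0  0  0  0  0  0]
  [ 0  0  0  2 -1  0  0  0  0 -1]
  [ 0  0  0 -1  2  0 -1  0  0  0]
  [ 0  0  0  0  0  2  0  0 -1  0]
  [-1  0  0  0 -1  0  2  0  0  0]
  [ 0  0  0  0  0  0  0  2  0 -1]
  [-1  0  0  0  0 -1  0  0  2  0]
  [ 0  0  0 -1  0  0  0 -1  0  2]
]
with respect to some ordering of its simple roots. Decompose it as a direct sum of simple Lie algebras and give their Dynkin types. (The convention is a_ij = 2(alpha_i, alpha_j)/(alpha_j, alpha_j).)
The diagram associated to this matrix has two connected components: the simple roots {alpha_2, alpha_3} form a chain of 2 nodes with single edges (A_2), and {alpha_1, alpha_4, alpha_5, alpha_6, alpha_7, alpha_8, alpha_9, alpha_10} form a chain of 8 nodes with single edges (A_8). A semisimple Lie algebra decomposes uniquely as the direct sum of simple ideals, one per connected component of its Dynkin diagram, so g ≅ A_2 ⊕ A_8 (dimension 8 + 80 = 88).

A_2 + A_8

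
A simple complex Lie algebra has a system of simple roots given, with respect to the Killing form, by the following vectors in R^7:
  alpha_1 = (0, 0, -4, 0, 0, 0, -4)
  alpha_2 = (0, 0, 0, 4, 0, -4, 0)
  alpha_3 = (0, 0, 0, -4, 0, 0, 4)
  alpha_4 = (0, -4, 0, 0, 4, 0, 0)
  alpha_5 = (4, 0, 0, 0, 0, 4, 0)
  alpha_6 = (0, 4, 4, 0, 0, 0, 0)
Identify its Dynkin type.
Compute the Cartan integers a_ij = 2(alpha_i, alpha_j)/(alpha_j, alpha_j); the resulting 6x6 Cartan matrix is
[[2, 0, -1, 0, 0, -1], [0, 2, -1, 0, -1, 0], [-1, -1, 2, 0, 0, 0], [0, 0, 0, 2, 0, -1], [0, -1, 0, 0, 2, 0], [-1, 0, 0, -1, 0, 2]].
All simple roots have the same length, so the diagram is simply laced. The associated Dynkin diagram is a chain of 6 nodes with single edges (A_6), so the type is A_6 (the algebra sl(7)).

A_6 (sl(7))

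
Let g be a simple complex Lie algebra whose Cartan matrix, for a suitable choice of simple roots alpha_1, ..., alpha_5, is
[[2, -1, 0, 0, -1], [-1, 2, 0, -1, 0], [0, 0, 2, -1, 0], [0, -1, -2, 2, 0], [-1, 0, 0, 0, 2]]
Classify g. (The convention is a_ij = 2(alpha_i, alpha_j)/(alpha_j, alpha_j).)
The matrix has rank 5 with 2's on the diagonal. Reading the off-diagonal entries as Dynkin edges (a single edge where a_ij = a_ji = -1; a double or triple edge where a_ij * a_ji = 2 or 3), the diagram is a chain of 5 nodes with a double edge at one end; the terminal node there is the unique short simple root (B_5). One simple-root ordering that puts it in standard form is (alpha_5, alpha_1, alpha_2, alpha_4, alpha_3). So the algebra is type B_5, i.e. so(11).

B_5 (so(11))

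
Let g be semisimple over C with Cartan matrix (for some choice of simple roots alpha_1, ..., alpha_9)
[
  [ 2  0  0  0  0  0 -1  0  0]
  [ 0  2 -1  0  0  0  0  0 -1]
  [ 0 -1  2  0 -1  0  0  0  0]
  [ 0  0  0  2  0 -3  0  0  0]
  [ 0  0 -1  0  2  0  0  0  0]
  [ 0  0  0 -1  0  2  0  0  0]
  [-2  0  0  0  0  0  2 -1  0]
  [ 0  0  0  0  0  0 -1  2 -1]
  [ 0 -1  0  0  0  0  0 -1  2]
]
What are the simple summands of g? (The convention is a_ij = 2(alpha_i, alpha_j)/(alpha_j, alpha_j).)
B_7 (so(15)) ⊕ G_2

The diagram associated to this matrix has two connected components: the simple roots {alpha_1, alpha_2, alpha_3, alpha_5, alpha_7, alpha_8, alpha_9} form a chain of 7 nodes with a double edge at one end; the terminal node there is the unique short simple root (B_7), and {alpha_4, alpha_6} form two nodes joined by a triple edge (G_2). A semisimple Lie algebra decomposes uniquely as the direct sum of simple ideals, one per connected component of its Dynkin diagram, so g ≅ B_7 ⊕ G_2 (dimension 105 + 14 = 119).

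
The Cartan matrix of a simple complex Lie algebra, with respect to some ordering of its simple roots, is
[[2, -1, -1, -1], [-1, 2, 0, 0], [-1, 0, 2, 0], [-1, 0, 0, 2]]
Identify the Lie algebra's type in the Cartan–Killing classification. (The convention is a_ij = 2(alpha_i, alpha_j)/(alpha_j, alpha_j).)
The matrix has rank 4 with 2's on the diagonal. Reading the off-diagonal entries as Dynkin edges (a single edge where a_ij = a_ji = -1; a double or triple edge where a_ij * a_ji = 2 or 3), the diagram is a chain of 2 nodes with a fork of two nodes at one end (D_4). One simple-root ordering that puts it in standard form is (alpha_2, alpha_1, alpha_3, alpha_4). So the algebra is type D_4, i.e. so(8).

D_4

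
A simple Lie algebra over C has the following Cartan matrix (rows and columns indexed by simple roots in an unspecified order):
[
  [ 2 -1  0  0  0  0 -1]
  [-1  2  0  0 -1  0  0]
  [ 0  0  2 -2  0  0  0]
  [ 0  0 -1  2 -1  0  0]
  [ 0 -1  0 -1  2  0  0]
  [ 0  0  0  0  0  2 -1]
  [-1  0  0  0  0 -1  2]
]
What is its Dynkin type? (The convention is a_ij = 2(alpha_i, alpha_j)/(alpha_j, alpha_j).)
The matrix has rank 7 with 2's on the diagonal. Reading the off-diagonal entries as Dynkin edges (a single edge where a_ij = a_ji = -1; a double or triple edge where a_ij * a_ji = 2 or 3), the diagram is a chain of 7 nodes with a double edge at one end; the terminal node there is the unique long simple root (C_7). One simple-root ordering that puts it in standard form is (alpha_6, alpha_7, alpha_1, alpha_2, alpha_5, alpha_4, alpha_3). So the algebra is type C_7, i.e. sp(14).

type C_7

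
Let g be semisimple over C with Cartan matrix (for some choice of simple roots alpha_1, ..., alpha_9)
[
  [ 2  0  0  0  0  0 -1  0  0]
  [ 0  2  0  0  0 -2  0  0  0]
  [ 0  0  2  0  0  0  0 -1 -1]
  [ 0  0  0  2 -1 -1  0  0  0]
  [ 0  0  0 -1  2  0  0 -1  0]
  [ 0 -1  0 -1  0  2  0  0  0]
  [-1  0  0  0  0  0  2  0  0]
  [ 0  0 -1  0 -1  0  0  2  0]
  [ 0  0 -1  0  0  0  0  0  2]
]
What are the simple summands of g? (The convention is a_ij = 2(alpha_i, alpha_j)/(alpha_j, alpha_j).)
type A_2 ⊕ type C_7

The diagram associated to this matrix has two connected components: the simple roots {alpha_1, alpha_7} form a chain of 2 nodes with single edges (A_2), and {alpha_2, alpha_3, alpha_4, alpha_5, alpha_6, alpha_8, alpha_9} form a chain of 7 nodes with a double edge at one end; the terminal node there is the unique long simple root (C_7). A semisimple Lie algebra decomposes uniquely as the direct sum of simple ideals, one per connected component of its Dynkin diagram, so g ≅ A_2 ⊕ C_7 (dimension 8 + 105 = 113).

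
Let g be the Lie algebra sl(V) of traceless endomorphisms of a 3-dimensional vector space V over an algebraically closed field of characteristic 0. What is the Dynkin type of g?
A2

This is sl(3), which has dimension 3^2 - 1 = 8 and rank 3 - 1 = 2 (a Cartan subalgebra is the diagonal traceless matrices). In the classification of classical Lie algebras, the special linear algebra sl(n+1) has type A_n; here n = 2, so the Dynkin diagram is a chain of 2 nodes with single edges (A_2). Hence the type is A_2.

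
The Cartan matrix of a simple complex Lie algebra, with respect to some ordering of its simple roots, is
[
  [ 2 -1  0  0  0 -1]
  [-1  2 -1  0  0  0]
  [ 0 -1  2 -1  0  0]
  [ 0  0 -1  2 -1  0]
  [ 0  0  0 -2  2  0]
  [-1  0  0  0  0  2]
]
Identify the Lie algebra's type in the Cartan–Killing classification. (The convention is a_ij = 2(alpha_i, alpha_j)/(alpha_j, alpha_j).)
type C_6

The matrix has rank 6 with 2's on the diagonal. Reading the off-diagonal entries as Dynkin edges (a single edge where a_ij = a_ji = -1; a double or triple edge where a_ij * a_ji = 2 or 3), the diagram is a chain of 6 nodes with a double edge at one end; the terminal node there is the unique long simple root (C_6). One simple-root ordering that puts it in standard form is (alpha_6, alpha_1, alpha_2, alpha_3, alpha_4, alpha_5). So the algebra is type C_6, i.e. sp(12).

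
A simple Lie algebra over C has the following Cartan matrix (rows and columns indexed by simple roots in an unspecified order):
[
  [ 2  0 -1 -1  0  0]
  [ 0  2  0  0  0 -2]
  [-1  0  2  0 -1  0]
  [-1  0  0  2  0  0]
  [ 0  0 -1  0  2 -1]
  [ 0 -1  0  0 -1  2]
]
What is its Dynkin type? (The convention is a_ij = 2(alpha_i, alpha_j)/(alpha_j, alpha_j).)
The matrix has rank 6 with 2's on the diagonal. Reading the off-diagonal entries as Dynkin edges (a single edge where a_ij = a_ji = -1; a double or triple edge where a_ij * a_ji = 2 or 3), the diagram is a chain of 6 nodes with a double edge at one end; the terminal node there is the unique long simple root (C_6). One simple-root ordering that puts it in standard form is (alpha_4, alpha_1, alpha_3, alpha_5, alpha_6, alpha_2). So the algebra is type C_6, i.e. sp(12).

C_6 (sp(12))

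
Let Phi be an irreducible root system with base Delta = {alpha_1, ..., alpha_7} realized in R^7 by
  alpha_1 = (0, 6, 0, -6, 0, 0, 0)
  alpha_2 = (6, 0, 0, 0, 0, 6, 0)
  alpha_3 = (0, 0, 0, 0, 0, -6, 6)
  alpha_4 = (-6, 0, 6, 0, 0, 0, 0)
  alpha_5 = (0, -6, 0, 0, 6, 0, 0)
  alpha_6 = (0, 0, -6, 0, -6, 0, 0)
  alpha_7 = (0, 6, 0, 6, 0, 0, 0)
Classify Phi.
D7

Compute the Cartan integers a_ij = 2(alpha_i, alpha_j)/(alpha_j, alpha_j); the resulting 7x7 Cartan matrix is
[[2, 0, 0, 0, -1, 0, 0], [0, 2, -1, -1, 0, 0, 0], [0, -1, 2, 0, 0, 0, 0], [0, -1, 0, 2, 0, -1, 0], [-1, 0, 0, 0, 2, -1, -1], [0, 0, 0, -1, -1, 2, 0], [0, 0, 0, 0, -1, 0, 2]].
All simple roots have the same length, so the diagram is simply laced. The associated Dynkin diagram is a chain of 5 nodes with a fork of two nodes at one end (D_7), so the type is D_7 (the algebra so(14)).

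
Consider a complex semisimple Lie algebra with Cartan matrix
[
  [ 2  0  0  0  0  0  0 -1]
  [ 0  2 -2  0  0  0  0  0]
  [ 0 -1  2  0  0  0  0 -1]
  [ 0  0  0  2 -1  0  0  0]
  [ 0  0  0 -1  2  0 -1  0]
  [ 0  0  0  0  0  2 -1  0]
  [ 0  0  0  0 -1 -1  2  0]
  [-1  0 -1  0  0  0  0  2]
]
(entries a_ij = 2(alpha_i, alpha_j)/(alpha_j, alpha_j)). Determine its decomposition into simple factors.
type A_4 ⊕ type C_4

The diagram associated to this matrix has two connected components: the simple roots {alpha_4, alpha_5, alpha_6, alpha_7} form a chain of 4 nodes with single edges (A_4), and {alpha_1, alpha_2, alpha_3, alpha_8} form a chain of 4 nodes with a double edge at one end; the terminal node there is the unique long simple root (C_4). A semisimple Lie algebra decomposes uniquely as the direct sum of simple ideals, one per connected component of its Dynkin diagram, so g ≅ A_4 ⊕ C_4 (dimension 24 + 36 = 60).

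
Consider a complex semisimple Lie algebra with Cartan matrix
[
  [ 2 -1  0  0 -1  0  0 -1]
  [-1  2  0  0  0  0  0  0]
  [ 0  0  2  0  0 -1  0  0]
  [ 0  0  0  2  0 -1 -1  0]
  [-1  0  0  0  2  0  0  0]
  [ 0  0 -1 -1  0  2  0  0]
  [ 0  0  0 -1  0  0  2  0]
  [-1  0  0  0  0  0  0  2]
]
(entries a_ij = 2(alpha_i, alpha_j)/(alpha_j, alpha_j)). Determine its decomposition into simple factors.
A4 + D4

The diagram associated to this matrix has two connected components: the simple roots {alpha_3, alpha_4, alpha_6, alpha_7} form a chain of 4 nodes with single edges (A_4), and {alpha_1, alpha_2, alpha_5, alpha_8} form a chain of 2 nodes with a fork of two nodes at one end (D_4). A semisimple Lie algebra decomposes uniquely as the direct sum of simple ideals, one per connected component of its Dynkin diagram, so g ≅ A_4 ⊕ D_4 (dimension 24 + 28 = 52).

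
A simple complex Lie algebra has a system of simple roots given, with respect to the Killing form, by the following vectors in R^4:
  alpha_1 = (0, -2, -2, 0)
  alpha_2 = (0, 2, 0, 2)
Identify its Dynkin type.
Compute the Cartan integers a_ij = 2(alpha_i, alpha_j)/(alpha_j, alpha_j); the resulting 2x2 Cartan matrix is
[[2, -1], [-1, 2]].
All simple roots have the same length, so the diagram is simply laced. The associated Dynkin diagram is a chain of 2 nodes with single edges (A_2), so the type is A_2 (the algebra sl(3)).

A_2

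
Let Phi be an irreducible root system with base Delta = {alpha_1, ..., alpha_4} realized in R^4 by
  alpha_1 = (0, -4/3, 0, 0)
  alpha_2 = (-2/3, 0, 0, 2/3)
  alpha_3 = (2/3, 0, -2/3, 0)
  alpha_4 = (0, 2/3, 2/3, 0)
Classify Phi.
C_4

Compute the Cartan integers a_ij = 2(alpha_i, alpha_j)/(alpha_j, alpha_j); the resulting 4x4 Cartan matrix is
[[2, 0, 0, -2], [0, 2, -1, 0], [0, -1, 2, -1], [-1, 0, -1, 2]].
The roots have two lengths (squared-length ratio 2:1); the short ones are alpha_{2,3,4}. The associated Dynkin diagram is a chain of 4 nodes with a double edge at one end; the terminal node there is the unique long simple root (C_4), so the type is C_4 (the algebra sp(8)).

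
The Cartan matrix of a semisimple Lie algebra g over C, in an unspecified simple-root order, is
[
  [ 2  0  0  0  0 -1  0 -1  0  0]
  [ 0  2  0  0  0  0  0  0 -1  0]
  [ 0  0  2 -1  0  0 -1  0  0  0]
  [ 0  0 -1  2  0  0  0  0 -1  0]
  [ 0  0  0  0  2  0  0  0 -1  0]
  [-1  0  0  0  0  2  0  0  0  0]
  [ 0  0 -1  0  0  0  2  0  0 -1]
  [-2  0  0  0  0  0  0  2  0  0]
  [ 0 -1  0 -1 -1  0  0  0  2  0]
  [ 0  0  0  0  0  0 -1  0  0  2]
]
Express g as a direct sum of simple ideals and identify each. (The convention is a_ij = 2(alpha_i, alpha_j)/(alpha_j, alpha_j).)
C_3 + D_7

The diagram associated to this matrix has two connected components: the simple roots {alpha_1, alpha_6, alpha_8} form a chain of 3 nodes with a double edge at one end; the terminal node there is the unique long simple root (C_3), and {alpha_2, alpha_3, alpha_4, alpha_5, alpha_7, alpha_9, alpha_10} form a chain of 5 nodes with a fork of two nodes at one end (D_7). A semisimple Lie algebra decomposes uniquely as the direct sum of simple ideals, one per connected component of its Dynkin diagram, so g ≅ C_3 ⊕ D_7 (dimension 21 + 91 = 112).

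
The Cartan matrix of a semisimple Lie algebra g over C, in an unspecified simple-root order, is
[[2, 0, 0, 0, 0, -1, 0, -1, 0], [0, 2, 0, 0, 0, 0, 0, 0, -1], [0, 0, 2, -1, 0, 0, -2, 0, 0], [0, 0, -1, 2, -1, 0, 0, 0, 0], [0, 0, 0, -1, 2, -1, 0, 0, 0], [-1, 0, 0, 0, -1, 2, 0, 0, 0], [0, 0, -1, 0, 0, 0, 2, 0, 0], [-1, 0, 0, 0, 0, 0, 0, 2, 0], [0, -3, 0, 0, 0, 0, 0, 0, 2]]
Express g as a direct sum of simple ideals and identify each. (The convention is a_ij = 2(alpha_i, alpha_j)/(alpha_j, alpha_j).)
The diagram associated to this matrix has two connected components: the simple roots {alpha_1, alpha_3, alpha_4, alpha_5, alpha_6, alpha_7, alpha_8} form a chain of 7 nodes with a double edge at one end; the terminal node there is the unique short simple root (B_7), and {alpha_2, alpha_9} form two nodes joined by a triple edge (G_2). A semisimple Lie algebra decomposes uniquely as the direct sum of simple ideals, one per connected component of its Dynkin diagram, so g ≅ B_7 ⊕ G_2 (dimension 105 + 14 = 119).

type B_7 + type G_2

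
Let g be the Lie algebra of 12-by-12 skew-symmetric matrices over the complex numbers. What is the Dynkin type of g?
D_6 (so(12))

This is so(12) with 12 even, which has dimension 12(12-1)/2 = 66 and rank 12/2 = 6. In the classification of classical Lie algebras, the orthogonal algebra so(2n) in an even number of variables has type D_n; here n = 6, so the Dynkin diagram is a chain of 4 nodes with a fork of two nodes at one end (D_6). Hence the type is D_6.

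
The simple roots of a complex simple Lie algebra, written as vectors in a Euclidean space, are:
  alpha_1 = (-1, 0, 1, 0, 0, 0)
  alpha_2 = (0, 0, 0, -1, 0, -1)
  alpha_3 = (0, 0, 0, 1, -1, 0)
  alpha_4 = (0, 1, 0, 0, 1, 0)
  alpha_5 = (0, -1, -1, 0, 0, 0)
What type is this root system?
A_5

Compute the Cartan integers a_ij = 2(alpha_i, alpha_j)/(alpha_j, alpha_j); the resulting 5x5 Cartan matrix is
[[2, 0, 0, 0, -1], [0, 2, -1, 0, 0], [0, -1, 2, -1, 0], [0, 0, -1, 2, -1], [-1, 0, 0, -1, 2]].
All simple roots have the same length, so the diagram is simply laced. The associated Dynkin diagram is a chain of 5 nodes with single edges (A_5), so the type is A_5 (the algebra sl(6)).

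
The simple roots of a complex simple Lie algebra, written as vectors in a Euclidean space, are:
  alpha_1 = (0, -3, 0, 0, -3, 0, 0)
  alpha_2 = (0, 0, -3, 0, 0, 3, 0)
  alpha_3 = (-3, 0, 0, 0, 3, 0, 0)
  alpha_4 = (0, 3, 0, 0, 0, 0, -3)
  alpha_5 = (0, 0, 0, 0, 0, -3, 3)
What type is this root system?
Compute the Cartan integers a_ij = 2(alpha_i, alpha_j)/(alpha_j, alpha_j); the resulting 5x5 Cartan matrix is
[[2, 0, -1, -1, 0], [0, 2, 0, 0, -1], [-1, 0, 2, 0, 0], [-1, 0, 0, 2, -1], [0, -1, 0, -1, 2]].
All simple roots have the same length, so the diagram is simply laced. The associated Dynkin diagram is a chain of 5 nodes with single edges (A_5), so the type is A_5 (the algebra sl(6)).

A5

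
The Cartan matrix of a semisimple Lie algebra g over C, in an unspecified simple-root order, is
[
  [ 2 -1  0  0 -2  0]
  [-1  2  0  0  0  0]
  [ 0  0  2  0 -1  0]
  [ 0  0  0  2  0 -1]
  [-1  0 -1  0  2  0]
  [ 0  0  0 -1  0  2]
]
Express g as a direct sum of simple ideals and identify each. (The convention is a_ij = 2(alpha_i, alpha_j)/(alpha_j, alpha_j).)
A_2 ⊕ F_4

The diagram associated to this matrix has two connected components: the simple roots {alpha_4, alpha_6} form a chain of 2 nodes with single edges (A_2), and {alpha_1, alpha_2, alpha_3, alpha_5} form a chain of 4 nodes with a double edge between the middle two (F_4). A semisimple Lie algebra decomposes uniquely as the direct sum of simple ideals, one per connected component of its Dynkin diagram, so g ≅ A_2 ⊕ F_4 (dimension 8 + 52 = 60).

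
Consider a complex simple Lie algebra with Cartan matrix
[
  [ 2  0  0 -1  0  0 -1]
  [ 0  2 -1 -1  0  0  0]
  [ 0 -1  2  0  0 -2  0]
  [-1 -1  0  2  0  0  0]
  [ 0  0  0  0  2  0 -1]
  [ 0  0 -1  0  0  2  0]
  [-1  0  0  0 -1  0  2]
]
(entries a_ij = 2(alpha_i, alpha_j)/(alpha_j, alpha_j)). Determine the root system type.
B_7

The matrix has rank 7 with 2's on the diagonal. Reading the off-diagonal entries as Dynkin edges (a single edge where a_ij = a_ji = -1; a double or triple edge where a_ij * a_ji = 2 or 3), the diagram is a chain of 7 nodes with a double edge at one end; the terminal node there is the unique short simple root (B_7). One simple-root ordering that puts it in standard form is (alpha_5, alpha_7, alpha_1, alpha_4, alpha_2, alpha_3, alpha_6). So the algebra is type B_7, i.e. so(15).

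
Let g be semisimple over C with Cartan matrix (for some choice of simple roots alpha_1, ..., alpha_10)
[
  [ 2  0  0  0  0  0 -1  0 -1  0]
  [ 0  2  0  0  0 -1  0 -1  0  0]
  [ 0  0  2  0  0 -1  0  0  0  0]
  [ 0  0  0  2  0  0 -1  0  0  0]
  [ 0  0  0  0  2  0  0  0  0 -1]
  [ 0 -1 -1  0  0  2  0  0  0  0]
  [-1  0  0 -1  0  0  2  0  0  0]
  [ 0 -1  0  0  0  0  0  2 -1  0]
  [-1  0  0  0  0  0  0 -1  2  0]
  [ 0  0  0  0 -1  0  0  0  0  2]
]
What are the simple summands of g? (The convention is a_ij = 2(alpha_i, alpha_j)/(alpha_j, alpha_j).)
A_2 (sl(3)) + A_8 (sl(9))

The diagram associated to this matrix has two connected components: the simple roots {alpha_5, alpha_10} form a chain of 2 nodes with single edges (A_2), and {alpha_1, alpha_2, alpha_3, alpha_4, alpha_6, alpha_7, alpha_8, alpha_9} form a chain of 8 nodes with single edges (A_8). A semisimple Lie algebra decomposes uniquely as the direct sum of simple ideals, one per connected component of its Dynkin diagram, so g ≅ A_2 ⊕ A_8 (dimension 8 + 80 = 88).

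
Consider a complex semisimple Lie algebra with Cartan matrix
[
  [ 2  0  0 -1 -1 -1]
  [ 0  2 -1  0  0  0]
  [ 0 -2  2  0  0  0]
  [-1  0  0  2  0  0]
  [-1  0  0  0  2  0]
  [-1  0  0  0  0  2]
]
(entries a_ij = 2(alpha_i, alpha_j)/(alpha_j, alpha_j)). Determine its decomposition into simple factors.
The diagram associated to this matrix has two connected components: the simple roots {alpha_2, alpha_3} form a chain of 2 nodes with a double edge at one end; the terminal node there is the unique short simple root (B_2), and {alpha_1, alpha_4, alpha_5, alpha_6} form a chain of 2 nodes with a fork of two nodes at one end (D_4). A semisimple Lie algebra decomposes uniquely as the direct sum of simple ideals, one per connected component of its Dynkin diagram, so g ≅ B_2 ⊕ D_4 (dimension 10 + 28 = 38).

B_2 (so(5)) + D_4 (so(8))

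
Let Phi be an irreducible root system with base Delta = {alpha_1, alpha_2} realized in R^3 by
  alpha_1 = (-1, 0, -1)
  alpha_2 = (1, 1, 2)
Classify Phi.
type G_2

Compute the Cartan integers a_ij = 2(alpha_i, alpha_j)/(alpha_j, alpha_j); the resulting 2x2 Cartan matrix is
[[2, -1], [-3, 2]].
The roots have two lengths (squared-length ratio 3:1); the short ones are alpha_{1}. The associated Dynkin diagram is two nodes joined by a triple edge (G_2), so the type is G_2.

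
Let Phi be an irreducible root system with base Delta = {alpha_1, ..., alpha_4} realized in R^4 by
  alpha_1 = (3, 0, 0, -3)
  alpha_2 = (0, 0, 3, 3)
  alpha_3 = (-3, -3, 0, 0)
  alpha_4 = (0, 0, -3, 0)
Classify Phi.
Compute the Cartan integers a_ij = 2(alpha_i, alpha_j)/(alpha_j, alpha_j); the resulting 4x4 Cartan matrix is
[[2, -1, -1, 0], [-1, 2, 0, -2], [-1, 0, 2, 0], [0, -1, 0, 2]].
The roots have two lengths (squared-length ratio 2:1); the short ones are alpha_{4}. The associated Dynkin diagram is a chain of 4 nodes with a double edge at one end; the terminal node there is the unique short simple root (B_4), so the type is B_4 (the algebra so(9)).

B_4 (so(9))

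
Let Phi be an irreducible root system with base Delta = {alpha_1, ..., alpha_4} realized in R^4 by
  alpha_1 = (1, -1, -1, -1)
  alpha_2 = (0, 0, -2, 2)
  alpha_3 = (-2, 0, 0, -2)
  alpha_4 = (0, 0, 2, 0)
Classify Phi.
Compute the Cartan integers a_ij = 2(alpha_i, alpha_j)/(alpha_j, alpha_j); the resulting 4x4 Cartan matrix is
[[2, 0, 0, -1], [0, 2, -1, -2], [0, -1, 2, 0], [-1, -1, 0, 2]].
The roots have two lengths (squared-length ratio 2:1); the short ones are alpha_{1,4}. The associated Dynkin diagram is a chain of 4 nodes with a double edge between the middle two (F_4), so the type is F_4.

F4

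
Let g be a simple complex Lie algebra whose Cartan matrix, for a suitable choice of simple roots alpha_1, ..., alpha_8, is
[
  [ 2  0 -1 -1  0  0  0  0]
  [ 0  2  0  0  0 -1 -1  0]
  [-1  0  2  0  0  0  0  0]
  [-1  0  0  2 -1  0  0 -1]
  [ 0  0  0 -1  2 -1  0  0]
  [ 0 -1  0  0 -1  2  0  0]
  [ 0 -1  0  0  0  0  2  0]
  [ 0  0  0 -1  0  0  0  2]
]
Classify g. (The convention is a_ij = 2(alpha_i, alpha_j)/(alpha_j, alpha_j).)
The matrix has rank 8 with 2's on the diagonal. Reading the off-diagonal entries as Dynkin edges (a single edge where a_ij = a_ji = -1; a double or triple edge where a_ij * a_ji = 2 or 3), the diagram is a chain of 7 nodes with one extra node attached to the third node from one end (E_8). One simple-root ordering that puts it in standard form is (alpha_3, alpha_8, alpha_1, alpha_4, alpha_5, alpha_6, alpha_2, alpha_7). So the algebra is type E_8.

type E_8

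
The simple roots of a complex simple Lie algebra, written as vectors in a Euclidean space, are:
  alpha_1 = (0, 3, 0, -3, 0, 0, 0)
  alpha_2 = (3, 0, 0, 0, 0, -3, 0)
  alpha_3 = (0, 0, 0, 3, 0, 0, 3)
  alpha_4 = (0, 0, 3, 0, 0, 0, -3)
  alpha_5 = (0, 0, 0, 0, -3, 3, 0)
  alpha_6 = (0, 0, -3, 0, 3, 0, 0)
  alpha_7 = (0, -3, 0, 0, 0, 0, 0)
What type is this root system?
B7

Compute the Cartan integers a_ij = 2(alpha_i, alpha_j)/(alpha_j, alpha_j); the resulting 7x7 Cartan matrix is
[[2, 0, -1, 0, 0, 0, -2], [0, 2, 0, 0, -1, 0, 0], [-1, 0, 2, -1, 0, 0, 0], [0, 0, -1, 2, 0, -1, 0], [0, -1, 0, 0, 2, -1, 0], [0, 0, 0, -1, -1, 2, 0], [-1, 0, 0, 0, 0, 0, 2]].
The roots have two lengths (squared-length ratio 2:1); the short ones are alpha_{7}. The associated Dynkin diagram is a chain of 7 nodes with a double edge at one end; the terminal node there is the unique short simple root (B_7), so the type is B_7 (the algebra so(15)).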